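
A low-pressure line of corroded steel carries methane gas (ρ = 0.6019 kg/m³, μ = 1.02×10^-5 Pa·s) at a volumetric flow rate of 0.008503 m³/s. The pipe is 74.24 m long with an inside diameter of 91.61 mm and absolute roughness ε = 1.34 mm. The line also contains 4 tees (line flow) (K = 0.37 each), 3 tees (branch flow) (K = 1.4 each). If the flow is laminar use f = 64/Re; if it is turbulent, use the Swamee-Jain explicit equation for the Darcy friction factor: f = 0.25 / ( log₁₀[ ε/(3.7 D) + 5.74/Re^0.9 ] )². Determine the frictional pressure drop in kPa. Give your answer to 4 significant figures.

Cross-sectional area A = πD²/4 = π(0.09161)²/4 = 0.006591 m²; mean velocity V = Q/A = 0.008503/0.006591 = 1.29 m/s.
Reynolds number Re = ρVD/μ = 0.6019 · 1.29 · 0.09161 / 1.02e-05 = 6974.
Re > 4000 → turbulent. Relative roughness ε/D = 0.00134/0.09161 = 0.0146. Swamee-Jain: f = 0.25/(log₁₀[0.0146/3.7 + 5.74/6974^0.9])² = 0.25/(log₁₀[0.00395 + 0.00199])² = 0.25/(-2.226)² = 0.05047.
Total minor-loss coefficient ΣK = 4·0.37 + 3·1.4 = 5.68.
ΔP = [f·L/D + ΣK]·(ρV²/2) = [0.05047·74.24/0.09161 + 5.68]·(0.6019·1.29²/2) = [40.9 + 5.68]·0.5008 = 23.33 Pa.
ΔP = 23.33 Pa = 0.02333 kPa.

ΔP ≈ 0.02333 kPa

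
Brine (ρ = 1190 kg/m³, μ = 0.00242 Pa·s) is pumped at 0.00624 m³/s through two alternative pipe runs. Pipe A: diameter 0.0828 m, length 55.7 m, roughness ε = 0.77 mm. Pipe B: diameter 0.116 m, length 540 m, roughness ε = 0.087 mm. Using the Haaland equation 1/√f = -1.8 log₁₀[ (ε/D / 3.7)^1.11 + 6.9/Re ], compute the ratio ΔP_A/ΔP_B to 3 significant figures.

ΔP_A/ΔP_B ≈ 0.868

Pipe A: V = Q/A = 0.00624/0.005385 = 1.159 m/s; Re = 4.718e+04; ε/D = 0.0093; Haaland → f = 0.03828; ΔP_A = f(L/D)(ρV²/2) = 2.058e+04 Pa.
Pipe B: V = Q/A = 0.00624/0.01057 = 0.5904 m/s; Re = 3.368e+04; ε/D = 0.00075; Haaland → f = 0.02455; ΔP_B = f(L/D)(ρV²/2) = 2.37e+04 Pa.
ΔP_A/ΔP_B = 2.058e+04/2.37e+04 = 0.868.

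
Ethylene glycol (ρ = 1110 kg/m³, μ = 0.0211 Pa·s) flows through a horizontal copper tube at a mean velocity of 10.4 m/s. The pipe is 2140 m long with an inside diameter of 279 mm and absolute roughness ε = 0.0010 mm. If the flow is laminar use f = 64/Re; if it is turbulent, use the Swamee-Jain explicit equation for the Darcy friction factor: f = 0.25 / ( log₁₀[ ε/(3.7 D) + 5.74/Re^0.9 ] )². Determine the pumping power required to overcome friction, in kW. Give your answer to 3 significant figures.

P ≈ 4800 kW

Reynolds number Re = ρVD/μ = 1110 · 10.4 · 0.279 / 0.0211 = 1.526e+05.
Re > 4000 → turbulent. Relative roughness ε/D = 1e-06/0.279 = 3.58e-06. Swamee-Jain: f = 0.25/(log₁₀[3.58e-06/3.7 + 5.74/1.526e+05^0.9])² = 0.25/(log₁₀[9.69e-07 + 0.000124])² = 0.25/(-3.903)² = 0.01641.
Darcy-Weisbach: ΔP = f(L/D)(ρV²/2) = 0.01641·(2140/0.279)·(1110·10.4²/2) = 0.01641·7670·6.003e+04 = 7.556e+06 Pa.
Q = V·A = 10.4·0.06114 = 0.6358 m³/s.
Pumping power P = QΔP = 0.6358·7.556e+06 = 4804000 W = 4800 kW.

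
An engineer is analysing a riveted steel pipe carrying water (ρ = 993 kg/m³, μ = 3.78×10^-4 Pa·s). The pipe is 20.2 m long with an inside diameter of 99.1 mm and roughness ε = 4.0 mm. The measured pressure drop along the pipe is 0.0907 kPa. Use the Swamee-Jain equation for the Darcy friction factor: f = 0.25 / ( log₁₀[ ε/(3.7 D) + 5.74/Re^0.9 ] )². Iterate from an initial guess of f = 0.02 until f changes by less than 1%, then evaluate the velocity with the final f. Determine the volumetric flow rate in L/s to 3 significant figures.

Rearranging Darcy-Weisbach: V = √(2·ΔP·D/(f·L·ρ)). With ε/D = 0.004/0.0991 = 0.0404, iterate starting from f = 0.02:
  f = 0.02 → V = √(2·90.7·0.0991/(0.02·20.2·993)) = 0.2117 m/s; Re = ρVD/μ = 5.511e+04; f → 0.06574
  f = 0.06574 → V = 0.1168 m/s; Re = 3.04e+04; f → 0.06632
Converged (Δf/f < 1%). With the final f = 0.06632: V = √(2·90.7·0.0991/(0.06632·20.2·993)) = 0.1163 m/s.
Q = V·A = 0.1163·(π/4·0.0991²) = 0.0008967 m³/s = 0.897 L/s.

Q ≈ 0.897 L/s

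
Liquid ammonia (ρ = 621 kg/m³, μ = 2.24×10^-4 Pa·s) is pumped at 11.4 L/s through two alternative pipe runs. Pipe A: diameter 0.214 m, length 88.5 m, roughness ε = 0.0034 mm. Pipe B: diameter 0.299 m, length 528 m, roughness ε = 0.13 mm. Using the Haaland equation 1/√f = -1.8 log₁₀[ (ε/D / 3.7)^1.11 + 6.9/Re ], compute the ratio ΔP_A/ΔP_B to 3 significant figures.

Pipe A: V = Q/A = 0.0114/0.03597 = 0.3169 m/s; Re = 1.88e+05; ε/D = 1.59e-05; Haaland → f = 0.01578; ΔP_A = f(L/D)(ρV²/2) = 203.6 Pa.
Pipe B: V = Q/A = 0.0114/0.07022 = 0.1624 m/s; Re = 1.346e+05; ε/D = 0.000435; Haaland → f = 0.01906; ΔP_B = f(L/D)(ρV²/2) = 275.5 Pa.
ΔP_A/ΔP_B = 203.6/275.5 = 0.739.

ΔP_A/ΔP_B ≈ 0.739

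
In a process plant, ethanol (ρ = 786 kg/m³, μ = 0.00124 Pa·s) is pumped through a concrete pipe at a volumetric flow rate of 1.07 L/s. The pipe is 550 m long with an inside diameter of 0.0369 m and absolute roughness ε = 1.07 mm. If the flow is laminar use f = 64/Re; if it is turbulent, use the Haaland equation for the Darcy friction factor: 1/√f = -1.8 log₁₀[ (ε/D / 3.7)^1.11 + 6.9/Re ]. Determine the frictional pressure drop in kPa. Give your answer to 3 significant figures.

Q = 1.07 L/s = 1.07/1000 = 0.00107 m³/s.
Cross-sectional area A = πD²/4 = π(0.0369)²/4 = 0.001069 m²; mean velocity V = Q/A = 0.00107/0.001069 = 1.001 m/s.
Reynolds number Re = ρVD/μ = 786 · 1.001 · 0.0369 / 0.00124 = 2.34e+04.
Re > 4000 → turbulent. Relative roughness ε/D = 0.00107/0.0369 = 0.029. Haaland: 1/√f = -1.8 log₁₀[(0.029/3.7)^1.11 + 6.9/2.34e+04] = -1.8 log₁₀[0.0046 + 0.000295] = 4.159, so f = 0.05782.
Darcy-Weisbach: ΔP = f(L/D)(ρV²/2) = 0.05782·(550/0.0369)·(786·1.001²/2) = 0.05782·1.491e+04·393.4 = 3.39e+05 Pa.
ΔP = 3.39e+05 Pa = 339 kPa.

ΔP ≈ 339 kPa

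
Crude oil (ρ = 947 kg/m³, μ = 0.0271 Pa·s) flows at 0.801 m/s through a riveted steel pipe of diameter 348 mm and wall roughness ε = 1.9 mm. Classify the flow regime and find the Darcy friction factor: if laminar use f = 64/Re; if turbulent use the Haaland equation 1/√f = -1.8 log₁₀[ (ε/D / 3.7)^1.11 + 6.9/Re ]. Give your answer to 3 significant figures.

Re = ρVD/μ = 947·0.801·0.348/0.0271 = 9741.
Re > 4000 → turbulent. ε/D = 0.0019/0.348 = 0.00546; Haaland: 1/√f = -1.8 log₁₀[0.00072 + 0.000708] = 5.121, so f = 0.03813.

f ≈ 0.0381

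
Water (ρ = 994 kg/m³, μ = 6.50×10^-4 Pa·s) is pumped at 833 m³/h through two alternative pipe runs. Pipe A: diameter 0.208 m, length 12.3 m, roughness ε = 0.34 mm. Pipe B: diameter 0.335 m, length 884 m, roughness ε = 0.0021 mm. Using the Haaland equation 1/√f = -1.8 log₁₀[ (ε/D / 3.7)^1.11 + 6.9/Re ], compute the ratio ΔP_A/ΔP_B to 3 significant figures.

ΔP_A/ΔP_B ≈ 0.302

Pipe A: V = Q/A = 0.2314/0.03398 = 6.81 m/s; Re = 2.166e+06; ε/D = 0.00163; Haaland → f = 0.02234; ΔP_A = f(L/D)(ρV²/2) = 3.045e+04 Pa.
Pipe B: V = Q/A = 0.2314/0.08814 = 2.625 m/s; Re = 1.345e+06; ε/D = 6.27e-06; Haaland → f = 0.01116; ΔP_B = f(L/D)(ρV²/2) = 1.009e+05 Pa.
ΔP_A/ΔP_B = 3.045e+04/1.009e+05 = 0.302.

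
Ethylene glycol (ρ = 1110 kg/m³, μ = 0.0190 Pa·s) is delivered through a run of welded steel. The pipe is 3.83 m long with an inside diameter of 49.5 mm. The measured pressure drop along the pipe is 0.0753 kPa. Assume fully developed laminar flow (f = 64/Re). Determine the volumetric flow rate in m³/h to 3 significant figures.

For laminar flow, f = 64/Re with Re = ρVD/μ, so Darcy-Weisbach reduces to ΔP = 32μLV/D². Solving for V: V = ΔP·D²/(32μL) = 75.3·(0.0495)²/(32·0.019·3.83) = 0.07923 m/s.
Check: Re = ρVD/μ = 1110·0.07923·0.0495/0.019 = 229.1 < 2300, so the laminar assumption holds.
Q = V·A = 0.07923·(π/4·0.0495²) = 0.0001525 m³/s = 0.549 m³/h.

Q ≈ 0.549 m³/h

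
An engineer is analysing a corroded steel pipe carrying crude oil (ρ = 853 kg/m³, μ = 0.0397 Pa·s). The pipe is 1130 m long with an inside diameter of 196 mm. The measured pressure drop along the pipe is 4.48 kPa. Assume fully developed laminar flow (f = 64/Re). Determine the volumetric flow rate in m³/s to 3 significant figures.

Q ≈ 0.00362 m³/s

For laminar flow, f = 64/Re with Re = ρVD/μ, so Darcy-Weisbach reduces to ΔP = 32μLV/D². Solving for V: V = ΔP·D²/(32μL) = 4480·(0.196)²/(32·0.0397·1130) = 0.1199 m/s.
Check: Re = ρVD/μ = 853·0.1199·0.196/0.0397 = 504.9 < 2300, so the laminar assumption holds.
Q = V·A = 0.1199·(π/4·0.196²) = 0.003617 m³/s = 0.00362 m³/s.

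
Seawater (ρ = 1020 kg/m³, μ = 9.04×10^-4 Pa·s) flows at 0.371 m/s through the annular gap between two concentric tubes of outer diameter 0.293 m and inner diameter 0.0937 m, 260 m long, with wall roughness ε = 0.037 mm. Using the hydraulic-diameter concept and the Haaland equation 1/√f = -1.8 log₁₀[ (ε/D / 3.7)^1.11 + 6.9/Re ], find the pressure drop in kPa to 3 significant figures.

ΔP ≈ 1.76 kPa

Hydraulic diameter D_h = 4A/P = D_o - D_i = 0.293 - 0.0937 = 0.1993 m.
Re = ρVD_h/μ = 1020·0.371·0.1993/0.000904 = 8.343e+04.
ε/D_h = 3.7e-05/0.1993 = 0.000186; Haaland gives 1/√f = -1.8 log₁₀[1.69e-05+8.27e-05] = 7.203, so f = 0.01927.
ΔP = f(L/D_h)(ρV²/2) = 0.01927·260/0.1993·70.2 = 1765 Pa.
ΔP = 1.76 kPa.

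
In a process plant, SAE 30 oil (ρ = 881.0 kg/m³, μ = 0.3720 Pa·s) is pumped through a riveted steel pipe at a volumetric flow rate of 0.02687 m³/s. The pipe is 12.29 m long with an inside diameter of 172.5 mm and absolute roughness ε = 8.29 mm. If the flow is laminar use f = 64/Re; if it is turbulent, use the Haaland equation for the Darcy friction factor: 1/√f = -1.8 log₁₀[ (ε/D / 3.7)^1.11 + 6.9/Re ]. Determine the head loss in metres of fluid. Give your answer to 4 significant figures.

Cross-sectional area A = πD²/4 = π(0.1725)²/4 = 0.02337 m²; mean velocity V = Q/A = 0.02687/0.02337 = 1.15 m/s.
Reynolds number Re = ρVD/μ = 881 · 1.15 · 0.1725 / 0.372 = 469.7.
Re < 2300 → laminar flow, so f = 64/Re = 64/469.7 = 0.1363 (the turbulent correlation is not needed).
Darcy-Weisbach: ΔP = f(L/D)(ρV²/2) = 0.1363·(12.29/0.1725)·(881·1.15²/2) = 0.1363·71.25·582.3 = 5653 Pa.
Head loss h_f = ΔP/(ρg) = 5653/(881·9.81) = 0.6541 m.

h_f ≈ 0.6541 m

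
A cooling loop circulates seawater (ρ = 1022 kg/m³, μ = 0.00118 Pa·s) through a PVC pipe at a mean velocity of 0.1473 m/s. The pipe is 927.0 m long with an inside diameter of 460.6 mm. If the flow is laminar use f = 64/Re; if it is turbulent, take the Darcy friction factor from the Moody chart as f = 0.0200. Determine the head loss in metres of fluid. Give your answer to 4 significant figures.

Reynolds number Re = ρVD/μ = 1022 · 0.1473 · 0.4606 / 0.00118 = 5.876e+04.
Re > 4000 → turbulent; use the Moody-chart value f = 0.0200.
Darcy-Weisbach: ΔP = f(L/D)(ρV²/2) = 0.02·(927/0.4606)·(1022·0.1473²/2) = 0.02·2013·11.09 = 446.3 Pa.
Head loss h_f = ΔP/(ρg) = 446.3/(1022·9.81) = 0.04451 m.

h_f ≈ 0.04451 m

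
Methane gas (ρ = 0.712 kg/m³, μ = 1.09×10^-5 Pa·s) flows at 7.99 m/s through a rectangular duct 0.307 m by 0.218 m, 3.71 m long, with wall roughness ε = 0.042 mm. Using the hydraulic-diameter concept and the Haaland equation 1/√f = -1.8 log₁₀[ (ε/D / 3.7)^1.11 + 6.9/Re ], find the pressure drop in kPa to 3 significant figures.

Hydraulic diameter D_h = 4A/P = 4·(0.307·0.218)/(2·(0.307+0.218)) = 0.2677/1.05 = 0.255 m.
Re = ρVD_h/μ = 0.712·7.99·0.255/1.09e-05 = 1.331e+05.
ε/D_h = 4.2e-05/0.255 = 0.000165; Haaland gives 1/√f = -1.8 log₁₀[1.48e-05+5.19e-05] = 7.517, so f = 0.0177.
ΔP = f(L/D_h)(ρV²/2) = 0.0177·3.71/0.255·22.73 = 5.852 Pa.
ΔP = 0.00585 kPa.

ΔP ≈ 0.00585 kPa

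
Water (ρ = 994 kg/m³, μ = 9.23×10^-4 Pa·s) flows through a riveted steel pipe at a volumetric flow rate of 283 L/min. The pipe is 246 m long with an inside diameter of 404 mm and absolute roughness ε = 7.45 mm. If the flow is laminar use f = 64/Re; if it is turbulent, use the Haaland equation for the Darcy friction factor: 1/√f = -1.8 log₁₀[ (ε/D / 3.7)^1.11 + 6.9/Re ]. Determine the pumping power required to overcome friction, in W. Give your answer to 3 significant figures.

Q = 283 L/min = 283/60000 = 0.004717 m³/s.
Cross-sectional area A = πD²/4 = π(0.404)²/4 = 0.1282 m²; mean velocity V = Q/A = 0.004717/0.1282 = 0.03679 m/s.
Reynolds number Re = ρVD/μ = 994 · 0.03679 · 0.404 / 0.000923 = 1.601e+04.
Re > 4000 → turbulent. Relative roughness ε/D = 0.00745/0.404 = 0.0184. Haaland: 1/√f = -1.8 log₁₀[(0.0184/3.7)^1.11 + 6.9/1.601e+04] = -1.8 log₁₀[0.00278 + 0.000431] = 4.488, so f = 0.04966.
Darcy-Weisbach: ΔP = f(L/D)(ρV²/2) = 0.04966·(246/0.404)·(994·0.03679²/2) = 0.04966·608.9·0.6729 = 20.34 Pa.
Pumping power P = QΔP = 0.004717·20.34 = 0.09596 W = 0.0960 W.

P ≈ 0.0960 W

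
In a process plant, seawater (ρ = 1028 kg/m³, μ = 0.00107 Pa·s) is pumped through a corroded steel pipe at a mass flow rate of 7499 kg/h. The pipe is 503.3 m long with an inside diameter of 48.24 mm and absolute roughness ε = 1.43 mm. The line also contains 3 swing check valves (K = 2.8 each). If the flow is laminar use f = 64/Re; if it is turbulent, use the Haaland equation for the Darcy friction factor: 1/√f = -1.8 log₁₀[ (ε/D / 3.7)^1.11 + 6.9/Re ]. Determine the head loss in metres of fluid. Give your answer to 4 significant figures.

h_f ≈ 38.18 m

ṁ = 7499 kg/h = 7499/3600 = 2.083 kg/s.
A = πD²/4 = π(0.04824)²/4 = 0.001828 m²; mean velocity V = ṁ/(ρA) = 2.083/(1028 · 0.001828) = 1.109 m/s.
Reynolds number Re = ρVD/μ = 1028 · 1.109 · 0.04824 / 0.00107 = 5.138e+04.
Re > 4000 → turbulent. Relative roughness ε/D = 0.00143/0.04824 = 0.0296. Haaland: 1/√f = -1.8 log₁₀[(0.0296/3.7)^1.11 + 6.9/5.138e+04] = -1.8 log₁₀[0.00471 + 0.000134] = 4.166, so f = 0.05761.
Total minor-loss coefficient ΣK = 3·2.8 = 8.4.
ΔP = [f·L/D + ΣK]·(ρV²/2) = [0.05761·503.3/0.04824 + 8.4]·(1028·1.109²/2) = [601 + 8.4]·631.8 = 3.85e+05 Pa.
Head loss h_f = ΔP/(ρg) = 3.85e+05/(1028·9.81) = 38.18 m.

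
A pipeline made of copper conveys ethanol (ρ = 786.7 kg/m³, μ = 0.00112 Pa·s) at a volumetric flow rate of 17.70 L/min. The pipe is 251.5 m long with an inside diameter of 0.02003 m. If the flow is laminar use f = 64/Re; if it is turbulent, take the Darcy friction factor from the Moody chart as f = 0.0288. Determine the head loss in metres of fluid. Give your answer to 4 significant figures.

h_f ≈ 16.15 m

Q = 17.70 L/min = 17.70/60000 = 0.000295 m³/s.
Cross-sectional area A = πD²/4 = π(0.02003)²/4 = 0.0003151 m²; mean velocity V = Q/A = 0.000295/0.0003151 = 0.9362 m/s.
Reynolds number Re = ρVD/μ = 786.7 · 0.9362 · 0.02003 / 0.00112 = 1.317e+04.
Re > 4000 → turbulent; use the Moody-chart value f = 0.0288.
Darcy-Weisbach: ΔP = f(L/D)(ρV²/2) = 0.0288·(251.5/0.02003)·(786.7·0.9362²/2) = 0.0288·1.256e+04·344.8 = 1.247e+05 Pa.
Head loss h_f = ΔP/(ρg) = 1.247e+05/(786.7·9.81) = 16.15 m.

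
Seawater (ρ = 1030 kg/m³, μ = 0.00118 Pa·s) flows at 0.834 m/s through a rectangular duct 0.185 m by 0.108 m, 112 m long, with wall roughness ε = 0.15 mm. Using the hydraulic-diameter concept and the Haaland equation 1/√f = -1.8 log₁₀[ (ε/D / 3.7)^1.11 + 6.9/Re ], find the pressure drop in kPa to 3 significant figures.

ΔP ≈ 6.57 kPa

Hydraulic diameter D_h = 4A/P = 4·(0.185·0.108)/(2·(0.185+0.108)) = 0.07992/0.586 = 0.1364 m.
Re = ρVD_h/μ = 1030·0.834·0.1364/0.00118 = 9.928e+04.
ε/D_h = 0.00015/0.1364 = 0.0011; Haaland gives 1/√f = -1.8 log₁₀[0.000122+6.95e-05] = 6.693, so f = 0.02232.
ΔP = f(L/D_h)(ρV²/2) = 0.02232·112/0.1364·358.2 = 6566 Pa.
ΔP = 6.57 kPa.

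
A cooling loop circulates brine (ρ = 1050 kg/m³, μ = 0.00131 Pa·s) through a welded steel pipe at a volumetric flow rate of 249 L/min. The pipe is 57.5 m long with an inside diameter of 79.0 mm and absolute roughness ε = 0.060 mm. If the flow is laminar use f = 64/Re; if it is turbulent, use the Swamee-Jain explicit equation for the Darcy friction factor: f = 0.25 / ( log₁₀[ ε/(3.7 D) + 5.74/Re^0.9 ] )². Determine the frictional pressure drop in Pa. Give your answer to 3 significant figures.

Q = 249 L/min = 249/60000 = 0.00415 m³/s.
Cross-sectional area A = πD²/4 = π(0.079)²/4 = 0.004902 m²; mean velocity V = Q/A = 0.00415/0.004902 = 0.8467 m/s.
Reynolds number Re = ρVD/μ = 1050 · 0.8467 · 0.079 / 0.00131 = 5.361e+04.
Re > 4000 → turbulent. Relative roughness ε/D = 6e-05/0.079 = 0.000759. Swamee-Jain: f = 0.25/(log₁₀[0.000759/3.7 + 5.74/5.361e+04^0.9])² = 0.25/(log₁₀[0.000205 + 0.000318])² = 0.25/(-3.281)² = 0.02322.
Darcy-Weisbach: ΔP = f(L/D)(ρV²/2) = 0.02322·(57.5/0.079)·(1050·0.8467²/2) = 0.02322·727.8·376.3 = 6360 Pa.

ΔP ≈ 6360 Pa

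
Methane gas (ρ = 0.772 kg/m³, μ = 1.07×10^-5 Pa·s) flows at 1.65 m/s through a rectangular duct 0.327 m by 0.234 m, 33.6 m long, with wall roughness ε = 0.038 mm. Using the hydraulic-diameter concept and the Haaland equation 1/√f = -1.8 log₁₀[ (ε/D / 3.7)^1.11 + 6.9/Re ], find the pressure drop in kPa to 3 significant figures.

Hydraulic diameter D_h = 4A/P = 4·(0.327·0.234)/(2·(0.327+0.234)) = 0.3061/1.122 = 0.2728 m.
Re = ρVD_h/μ = 0.772·1.65·0.2728/1.07e-05 = 3.247e+04.
ε/D_h = 3.8e-05/0.2728 = 0.000139; Haaland gives 1/√f = -1.8 log₁₀[1.23e-05+0.000212] = 6.567, so f = 0.02319.
ΔP = f(L/D_h)(ρV²/2) = 0.02319·33.6/0.2728·1.051 = 3.001 Pa.
ΔP = 0.00300 kPa.

ΔP ≈ 0.00300 kPa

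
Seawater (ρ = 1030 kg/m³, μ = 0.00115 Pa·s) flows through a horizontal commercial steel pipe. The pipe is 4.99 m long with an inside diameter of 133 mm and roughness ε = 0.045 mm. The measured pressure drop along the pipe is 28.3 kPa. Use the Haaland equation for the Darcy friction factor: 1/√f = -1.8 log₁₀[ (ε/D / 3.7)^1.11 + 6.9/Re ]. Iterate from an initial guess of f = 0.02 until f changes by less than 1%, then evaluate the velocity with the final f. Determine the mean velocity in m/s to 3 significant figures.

V ≈ 9.61 m/s

Rearranging Darcy-Weisbach: V = √(2·ΔP·D/(f·L·ρ)). With ε/D = 4.5e-05/0.133 = 0.000338, iterate starting from f = 0.02:
  f = 0.02 → V = √(2·2.83e+04·0.133/(0.02·4.99·1030)) = 8.558 m/s; Re = ρVD/μ = 1.019e+06; f → 0.01593
  f = 0.01593 → V = 9.589 m/s; Re = 1.142e+06; f → 0.01587
Converged (Δf/f < 1%). With the final f = 0.01587: V = √(2·2.83e+04·0.133/(0.01587·4.99·1030)) = 9.606 m/s.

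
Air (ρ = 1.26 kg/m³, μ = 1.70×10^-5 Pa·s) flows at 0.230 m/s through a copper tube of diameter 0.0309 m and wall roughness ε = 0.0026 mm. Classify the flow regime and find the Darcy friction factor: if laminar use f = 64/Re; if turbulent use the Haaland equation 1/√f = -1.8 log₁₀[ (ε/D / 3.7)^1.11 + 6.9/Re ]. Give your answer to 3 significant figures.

f ≈ 0.121

Re = ρVD/μ = 1.26·0.23·0.0309/1.7e-05 = 526.8.
Re < 2300 → laminar, so f = 64/Re = 0.1215 (roughness is irrelevant in laminar flow).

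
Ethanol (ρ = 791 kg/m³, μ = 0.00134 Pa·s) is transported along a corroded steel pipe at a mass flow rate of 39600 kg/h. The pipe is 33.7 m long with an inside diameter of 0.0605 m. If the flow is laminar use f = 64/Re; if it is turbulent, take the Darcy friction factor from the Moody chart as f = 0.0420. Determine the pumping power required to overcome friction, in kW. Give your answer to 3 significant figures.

P ≈ 3.01 kW

ṁ = 39600 kg/h = 39600/3600 = 11 kg/s.
A = πD²/4 = π(0.0605)²/4 = 0.002875 m²; mean velocity V = ṁ/(ρA) = 11/(791 · 0.002875) = 4.837 m/s.
Reynolds number Re = ρVD/μ = 791 · 4.837 · 0.0605 / 0.00134 = 1.728e+05.
Re > 4000 → turbulent; use the Moody-chart value f = 0.0420.
Darcy-Weisbach: ΔP = f(L/D)(ρV²/2) = 0.042·(33.7/0.0605)·(791·4.837²/2) = 0.042·557·9255 = 2.165e+05 Pa.
Q = ṁ/ρ = 11/791 = 0.01391 m³/s.
Pumping power P = QΔP = 0.01391·2.165e+05 = 3011 W = 3.01 kW.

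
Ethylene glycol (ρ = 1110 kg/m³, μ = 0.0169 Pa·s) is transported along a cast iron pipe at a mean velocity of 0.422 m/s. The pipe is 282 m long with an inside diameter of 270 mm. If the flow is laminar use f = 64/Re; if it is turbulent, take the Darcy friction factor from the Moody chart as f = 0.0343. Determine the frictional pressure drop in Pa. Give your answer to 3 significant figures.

ΔP ≈ 3540 Pa

Reynolds number Re = ρVD/μ = 1110 · 0.422 · 0.27 / 0.0169 = 7484.
Re > 4000 → turbulent; use the Moody-chart value f = 0.0343.
Darcy-Weisbach: ΔP = f(L/D)(ρV²/2) = 0.0343·(282/0.27)·(1110·0.422²/2) = 0.0343·1044·98.84 = 3541 Pa.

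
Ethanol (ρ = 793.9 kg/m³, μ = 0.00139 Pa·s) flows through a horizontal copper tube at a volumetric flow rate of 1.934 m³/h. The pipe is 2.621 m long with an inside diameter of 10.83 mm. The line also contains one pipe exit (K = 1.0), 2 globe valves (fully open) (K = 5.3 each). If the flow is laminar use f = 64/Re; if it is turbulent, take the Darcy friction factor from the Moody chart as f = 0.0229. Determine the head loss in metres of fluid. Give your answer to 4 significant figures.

Q = 1.934 m³/h = 1.934/3600 = 0.0005372 m³/s.
Cross-sectional area A = πD²/4 = π(0.01083)²/4 = 9.212e-05 m²; mean velocity V = Q/A = 0.0005372/9.212e-05 = 5.832 m/s.
Reynolds number Re = ρVD/μ = 793.9 · 5.832 · 0.01083 / 0.00139 = 3.607e+04.
Re > 4000 → turbulent; use the Moody-chart value f = 0.0229.
Total minor-loss coefficient ΣK = 1·1 + 2·5.3 = 11.6.
ΔP = [f·L/D + ΣK]·(ρV²/2) = [0.0229·2.621/0.01083 + 11.6]·(793.9·5.832²/2) = [5.542 + 11.6]·1.35e+04 = 2.314e+05 Pa.
Head loss h_f = ΔP/(ρg) = 2.314e+05/(793.9·9.81) = 29.72 m.

h_f ≈ 29.72 m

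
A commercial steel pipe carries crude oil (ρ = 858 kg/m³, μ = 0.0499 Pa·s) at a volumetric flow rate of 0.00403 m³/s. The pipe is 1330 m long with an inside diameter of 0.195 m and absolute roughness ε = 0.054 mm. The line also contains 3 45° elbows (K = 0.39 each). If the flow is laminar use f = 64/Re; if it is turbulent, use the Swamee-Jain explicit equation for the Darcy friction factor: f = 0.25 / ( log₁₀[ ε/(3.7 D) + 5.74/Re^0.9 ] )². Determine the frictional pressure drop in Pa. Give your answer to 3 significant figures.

Cross-sectional area A = πD²/4 = π(0.195)²/4 = 0.02986 m²; mean velocity V = Q/A = 0.00403/0.02986 = 0.1349 m/s.
Reynolds number Re = ρVD/μ = 858 · 0.1349 · 0.195 / 0.0499 = 452.4.
Re < 2300 → laminar flow, so f = 64/Re = 64/452.4 = 0.1415 (the turbulent correlation is not needed).
Total minor-loss coefficient ΣK = 3·0.39 = 1.17.
ΔP = [f·L/D + ΣK]·(ρV²/2) = [0.1415·1330/0.195 + 1.17]·(858·0.1349²/2) = [964.8 + 1.17]·7.812 = 7546 Pa.

ΔP ≈ 7550 Pa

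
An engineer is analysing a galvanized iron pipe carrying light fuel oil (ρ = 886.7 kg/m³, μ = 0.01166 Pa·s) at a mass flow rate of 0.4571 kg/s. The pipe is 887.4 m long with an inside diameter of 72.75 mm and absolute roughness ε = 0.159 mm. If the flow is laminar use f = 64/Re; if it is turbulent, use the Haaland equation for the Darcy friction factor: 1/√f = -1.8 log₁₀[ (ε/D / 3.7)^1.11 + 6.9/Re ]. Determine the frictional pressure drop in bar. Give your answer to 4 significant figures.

A = πD²/4 = π(0.07275)²/4 = 0.004157 m²; mean velocity V = ṁ/(ρA) = 0.4571/(886.7 · 0.004157) = 0.124 m/s.
Reynolds number Re = ρVD/μ = 886.7 · 0.124 · 0.07275 / 0.0117 = 686.1.
Re < 2300 → laminar flow, so f = 64/Re = 64/686.1 = 0.09328 (the turbulent correlation is not needed).
Darcy-Weisbach: ΔP = f(L/D)(ρV²/2) = 0.09328·(887.4/0.07275)·(886.7·0.124²/2) = 0.09328·1.22e+04·6.819 = 7759 Pa.
ΔP = 7759 Pa = 0.07759 bar.

ΔP ≈ 0.07759 bar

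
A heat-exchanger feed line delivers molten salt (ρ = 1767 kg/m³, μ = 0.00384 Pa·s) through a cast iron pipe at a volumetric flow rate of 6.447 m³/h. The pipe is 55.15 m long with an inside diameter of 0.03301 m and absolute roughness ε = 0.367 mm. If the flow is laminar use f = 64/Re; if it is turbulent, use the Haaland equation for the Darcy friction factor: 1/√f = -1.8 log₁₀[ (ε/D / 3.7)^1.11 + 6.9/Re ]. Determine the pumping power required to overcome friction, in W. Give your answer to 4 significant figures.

Q = 6.447 m³/h = 6.447/3600 = 0.001791 m³/s.
Cross-sectional area A = πD²/4 = π(0.03301)²/4 = 0.0008558 m²; mean velocity V = Q/A = 0.001791/0.0008558 = 2.093 m/s.
Reynolds number Re = ρVD/μ = 1767 · 2.093 · 0.03301 / 0.00384 = 3.179e+04.
Re > 4000 → turbulent. Relative roughness ε/D = 0.000367/0.03301 = 0.0111. Haaland: 1/√f = -1.8 log₁₀[(0.0111/3.7)^1.11 + 6.9/3.179e+04] = -1.8 log₁₀[0.00159 + 0.000217] = 4.939, so f = 0.04099.
Darcy-Weisbach: ΔP = f(L/D)(ρV²/2) = 0.04099·(55.15/0.03301)·(1767·2.093²/2) = 0.04099·1671·3869 = 2.65e+05 Pa.
Pumping power P = QΔP = 0.001791·2.65e+05 = 474.49 W = 474.5 W.

P ≈ 474.5 W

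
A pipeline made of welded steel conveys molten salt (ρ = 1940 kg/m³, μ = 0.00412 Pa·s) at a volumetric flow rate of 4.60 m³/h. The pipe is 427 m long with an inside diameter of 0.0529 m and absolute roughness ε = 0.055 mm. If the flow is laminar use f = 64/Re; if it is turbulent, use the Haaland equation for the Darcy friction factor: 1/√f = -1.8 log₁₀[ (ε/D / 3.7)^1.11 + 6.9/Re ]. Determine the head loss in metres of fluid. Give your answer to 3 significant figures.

h_f ≈ 4.12 m

Q = 4.60 m³/h = 4.60/3600 = 0.001278 m³/s.
Cross-sectional area A = πD²/4 = π(0.0529)²/4 = 0.002198 m²; mean velocity V = Q/A = 0.001278/0.002198 = 0.5814 m/s.
Reynolds number Re = ρVD/μ = 1940 · 0.5814 · 0.0529 / 0.00412 = 1.448e+04.
Re > 4000 → turbulent. Relative roughness ε/D = 5.5e-05/0.0529 = 0.00104. Haaland: 1/√f = -1.8 log₁₀[(0.00104/3.7)^1.11 + 6.9/1.448e+04] = -1.8 log₁₀[0.000114 + 0.000476] = 5.811, so f = 0.02961.
Darcy-Weisbach: ΔP = f(L/D)(ρV²/2) = 0.02961·(427/0.0529)·(1940·0.5814²/2) = 0.02961·8072·327.9 = 7.836e+04 Pa.
Head loss h_f = ΔP/(ρg) = 7.836e+04/(1940·9.81) = 4.12 m.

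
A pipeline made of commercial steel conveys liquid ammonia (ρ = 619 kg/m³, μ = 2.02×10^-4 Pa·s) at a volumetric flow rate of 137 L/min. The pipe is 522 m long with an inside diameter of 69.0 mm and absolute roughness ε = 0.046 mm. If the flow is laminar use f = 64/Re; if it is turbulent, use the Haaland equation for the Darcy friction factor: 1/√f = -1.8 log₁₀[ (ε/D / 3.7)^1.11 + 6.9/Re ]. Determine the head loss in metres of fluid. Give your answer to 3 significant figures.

Q = 137 L/min = 137/60000 = 0.002283 m³/s.
Cross-sectional area A = πD²/4 = π(0.069)²/4 = 0.003739 m²; mean velocity V = Q/A = 0.002283/0.003739 = 0.6106 m/s.
Reynolds number Re = ρVD/μ = 619 · 0.6106 · 0.069 / 0.000202 = 1.291e+05.
Re > 4000 → turbulent. Relative roughness ε/D = 4.6e-05/0.069 = 0.000667. Haaland: 1/√f = -1.8 log₁₀[(0.000667/3.7)^1.11 + 6.9/1.291e+05] = -1.8 log₁₀[6.98e-05 + 5.34e-05] = 7.037, so f = 0.0202.
Darcy-Weisbach: ΔP = f(L/D)(ρV²/2) = 0.0202·(522/0.069)·(619·0.6106²/2) = 0.0202·7565·115.4 = 1.763e+04 Pa.
Head loss h_f = ΔP/(ρg) = 1.763e+04/(619·9.81) = 2.90 m.

h_f ≈ 2.90 m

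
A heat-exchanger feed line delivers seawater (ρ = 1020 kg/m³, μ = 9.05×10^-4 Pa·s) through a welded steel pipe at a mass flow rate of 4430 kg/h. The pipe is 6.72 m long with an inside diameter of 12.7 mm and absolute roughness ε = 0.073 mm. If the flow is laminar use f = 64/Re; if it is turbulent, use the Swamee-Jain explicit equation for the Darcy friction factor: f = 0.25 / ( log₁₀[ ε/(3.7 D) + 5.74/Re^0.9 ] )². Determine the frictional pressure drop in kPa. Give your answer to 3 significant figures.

ΔP ≈ 796 kPa

ṁ = 4430 kg/h = 4430/3600 = 1.231 kg/s.
A = πD²/4 = π(0.0127)²/4 = 0.0001267 m²; mean velocity V = ṁ/(ρA) = 1.231/(1020 · 0.0001267) = 9.524 m/s.
Reynolds number Re = ρVD/μ = 1020 · 9.524 · 0.0127 / 0.000905 = 1.363e+05.
Re > 4000 → turbulent. Relative roughness ε/D = 7.3e-05/0.0127 = 0.00575. Swamee-Jain: f = 0.25/(log₁₀[0.00575/3.7 + 5.74/1.363e+05^0.9])² = 0.25/(log₁₀[0.00155 + 0.000137])² = 0.25/(-2.772)² = 0.03254.
Darcy-Weisbach: ΔP = f(L/D)(ρV²/2) = 0.03254·(6.72/0.0127)·(1020·9.524²/2) = 0.03254·529.1·4.626e+04 = 7.964e+05 Pa.
ΔP = 7.964e+05 Pa = 796 kPa.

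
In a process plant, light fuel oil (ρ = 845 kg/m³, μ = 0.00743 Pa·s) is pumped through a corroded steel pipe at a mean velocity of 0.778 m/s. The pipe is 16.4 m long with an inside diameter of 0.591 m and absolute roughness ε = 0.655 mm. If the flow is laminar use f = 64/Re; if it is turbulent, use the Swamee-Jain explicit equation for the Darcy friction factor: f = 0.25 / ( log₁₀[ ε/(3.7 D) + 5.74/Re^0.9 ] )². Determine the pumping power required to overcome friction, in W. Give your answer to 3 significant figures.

Reynolds number Re = ρVD/μ = 845 · 0.778 · 0.591 / 0.00743 = 5.229e+04.
Re > 4000 → turbulent. Relative roughness ε/D = 0.000655/0.591 = 0.00111. Swamee-Jain: f = 0.25/(log₁₀[0.00111/3.7 + 5.74/5.229e+04^0.9])² = 0.25/(log₁₀[0.0003 + 0.000325])² = 0.25/(-3.204)² = 0.02435.
Darcy-Weisbach: ΔP = f(L/D)(ρV²/2) = 0.02435·(16.4/0.591)·(845·0.778²/2) = 0.02435·27.75·255.7 = 172.8 Pa.
Q = V·A = 0.778·0.2743 = 0.2134 m³/s.
Pumping power P = QΔP = 0.2134·172.8 = 36.88 W = 36.9 W.

P ≈ 36.9 W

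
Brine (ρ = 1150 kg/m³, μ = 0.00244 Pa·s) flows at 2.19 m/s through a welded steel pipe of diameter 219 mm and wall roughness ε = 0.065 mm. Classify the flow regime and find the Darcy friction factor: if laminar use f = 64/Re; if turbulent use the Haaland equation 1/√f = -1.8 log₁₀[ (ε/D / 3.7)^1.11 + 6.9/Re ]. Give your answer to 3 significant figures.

f ≈ 0.0173

Re = ρVD/μ = 1150·2.19·0.219/0.00244 = 2.26e+05.
Re > 4000 → turbulent. ε/D = 6.5e-05/0.219 = 0.000297; Haaland: 1/√f = -1.8 log₁₀[2.84e-05 + 3.05e-05] = 7.613, so f = 0.01725.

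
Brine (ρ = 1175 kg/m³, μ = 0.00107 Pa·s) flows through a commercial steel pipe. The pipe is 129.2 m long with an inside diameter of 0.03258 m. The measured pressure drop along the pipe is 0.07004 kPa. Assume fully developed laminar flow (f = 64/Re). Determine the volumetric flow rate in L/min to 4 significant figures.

For laminar flow, f = 64/Re with Re = ρVD/μ, so Darcy-Weisbach reduces to ΔP = 32μLV/D². Solving for V: V = ΔP·D²/(32μL) = 70.04·(0.03258)²/(32·0.00107·129.2) = 0.01681 m/s.
Check: Re = ρVD/μ = 1175·0.01681·0.03258/0.00107 = 601.3 < 2300, so the laminar assumption holds.
Q = V·A = 0.01681·(π/4·0.03258²) = 1.401e-05 m³/s = 0.8406 L/min.

Q ≈ 0.8406 L/min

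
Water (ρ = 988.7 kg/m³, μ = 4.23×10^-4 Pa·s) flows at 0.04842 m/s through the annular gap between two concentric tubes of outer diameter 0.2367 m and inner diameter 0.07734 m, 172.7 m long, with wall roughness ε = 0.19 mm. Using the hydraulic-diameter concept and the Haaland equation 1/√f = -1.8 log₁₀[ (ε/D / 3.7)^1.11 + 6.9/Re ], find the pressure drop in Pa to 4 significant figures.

Hydraulic diameter D_h = 4A/P = D_o - D_i = 0.2367 - 0.07734 = 0.1594 m.
Re = ρVD_h/μ = 988.7·0.04842·0.1594/0.000423 = 1.804e+04.
ε/D_h = 0.00019/0.1594 = 0.00119; Haaland gives 1/√f = -1.8 log₁₀[0.000133+0.000383] = 5.918, so f = 0.02856.
ΔP = f(L/D_h)(ρV²/2) = 0.02856·172.7/0.1594·1.159 = 35.87 Pa.

ΔP ≈ 35.87 Pa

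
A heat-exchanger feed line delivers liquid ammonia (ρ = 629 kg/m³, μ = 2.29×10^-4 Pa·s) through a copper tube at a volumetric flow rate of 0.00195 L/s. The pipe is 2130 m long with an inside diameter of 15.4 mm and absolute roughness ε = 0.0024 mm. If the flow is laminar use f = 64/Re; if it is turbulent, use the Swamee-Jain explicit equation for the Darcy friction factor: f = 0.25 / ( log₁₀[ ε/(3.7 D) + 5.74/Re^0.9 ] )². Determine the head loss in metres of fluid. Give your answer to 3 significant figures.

h_f ≈ 0.112 m

Q = 0.00195 L/s = 0.00195/1000 = 1.95e-06 m³/s.
Cross-sectional area A = πD²/4 = π(0.0154)²/4 = 0.0001863 m²; mean velocity V = Q/A = 1.95e-06/0.0001863 = 0.01047 m/s.
Reynolds number Re = ρVD/μ = 629 · 0.01047 · 0.0154 / 0.000229 = 442.8.
Re < 2300 → laminar flow, so f = 64/Re = 64/442.8 = 0.1445 (the turbulent correlation is not needed).
Darcy-Weisbach: ΔP = f(L/D)(ρV²/2) = 0.1445·(2130/0.0154)·(629·0.01047²/2) = 0.1445·1.383e+05·0.03447 = 689 Pa.
Head loss h_f = ΔP/(ρg) = 689/(629·9.81) = 0.112 m.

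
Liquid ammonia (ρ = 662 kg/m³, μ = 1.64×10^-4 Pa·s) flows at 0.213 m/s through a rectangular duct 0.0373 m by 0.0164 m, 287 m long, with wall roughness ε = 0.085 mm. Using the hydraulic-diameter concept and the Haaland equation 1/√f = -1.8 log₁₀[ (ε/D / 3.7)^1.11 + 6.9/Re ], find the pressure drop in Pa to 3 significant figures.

ΔP ≈ 6140 Pa

Hydraulic diameter D_h = 4A/P = 4·(0.0373·0.0164)/(2·(0.0373+0.0164)) = 0.002447/0.1074 = 0.02278 m.
Re = ρVD_h/μ = 662·0.213·0.02278/0.000164 = 1.959e+04.
ε/D_h = 8.5e-05/0.02278 = 0.00373; Haaland gives 1/√f = -1.8 log₁₀[0.000472+0.000352] = 5.551, so f = 0.03245.
ΔP = f(L/D_h)(ρV²/2) = 0.03245·287/0.02278·15.02 = 6139 Pa.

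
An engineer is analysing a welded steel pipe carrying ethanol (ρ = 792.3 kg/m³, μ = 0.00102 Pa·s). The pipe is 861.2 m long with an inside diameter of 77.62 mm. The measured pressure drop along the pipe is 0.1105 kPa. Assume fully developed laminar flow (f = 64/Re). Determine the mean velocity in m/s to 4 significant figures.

For laminar flow, f = 64/Re with Re = ρVD/μ, so Darcy-Weisbach reduces to ΔP = 32μLV/D². Solving for V: V = ΔP·D²/(32μL) = 110.5·(0.07762)²/(32·0.00102·861.2) = 0.02368 m/s.
Check: Re = ρVD/μ = 792.3·0.02368·0.07762/0.00102 = 1428 < 2300, so the laminar assumption holds.

V ≈ 0.02368 m/s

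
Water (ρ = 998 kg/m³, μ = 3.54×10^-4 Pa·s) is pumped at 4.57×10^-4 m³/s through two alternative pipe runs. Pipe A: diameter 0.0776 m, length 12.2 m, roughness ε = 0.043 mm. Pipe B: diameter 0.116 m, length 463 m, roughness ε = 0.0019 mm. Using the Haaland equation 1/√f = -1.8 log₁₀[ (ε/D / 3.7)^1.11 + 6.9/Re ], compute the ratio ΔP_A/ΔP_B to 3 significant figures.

Pipe A: V = Q/A = 0.000457/0.004729 = 0.09663 m/s; Re = 2.114e+04; ε/D = 0.000554; Haaland → f = 0.02644; ΔP_A = f(L/D)(ρV²/2) = 19.37 Pa.
Pipe B: V = Q/A = 0.000457/0.01057 = 0.04324 m/s; Re = 1.414e+04; ε/D = 1.64e-05; Haaland → f = 0.02816; ΔP_B = f(L/D)(ρV²/2) = 104.9 Pa.
ΔP_A/ΔP_B = 19.37/104.9 = 0.185.

ΔP_A/ΔP_B ≈ 0.185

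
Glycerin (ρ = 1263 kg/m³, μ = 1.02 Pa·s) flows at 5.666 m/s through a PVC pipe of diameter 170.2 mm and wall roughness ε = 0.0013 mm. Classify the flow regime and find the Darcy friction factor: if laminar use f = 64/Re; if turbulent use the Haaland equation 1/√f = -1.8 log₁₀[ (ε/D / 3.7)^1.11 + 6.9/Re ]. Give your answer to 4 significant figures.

f ≈ 0.05360

Re = ρVD/μ = 1263·5.666·0.1702/1.02 = 1194.
Re < 2300 → laminar, so f = 64/Re = 0.0536 (roughness is irrelevant in laminar flow).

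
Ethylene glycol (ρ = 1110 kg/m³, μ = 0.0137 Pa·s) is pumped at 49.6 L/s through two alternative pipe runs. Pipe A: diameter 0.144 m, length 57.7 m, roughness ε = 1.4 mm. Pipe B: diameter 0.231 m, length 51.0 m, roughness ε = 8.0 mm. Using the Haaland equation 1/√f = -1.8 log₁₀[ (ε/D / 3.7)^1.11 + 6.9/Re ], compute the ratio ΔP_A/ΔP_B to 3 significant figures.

ΔP_A/ΔP_B ≈ 7.58

Pipe A: V = Q/A = 0.0496/0.01629 = 3.046 m/s; Re = 3.553e+04; ε/D = 0.00972; Haaland → f = 0.03918; ΔP_A = f(L/D)(ρV²/2) = 8.082e+04 Pa.
Pipe B: V = Q/A = 0.0496/0.04191 = 1.183 m/s; Re = 2.215e+04; ε/D = 0.0346; Haaland → f = 0.06216; ΔP_B = f(L/D)(ρV²/2) = 1.067e+04 Pa.
ΔP_A/ΔP_B = 8.082e+04/1.067e+04 = 7.58.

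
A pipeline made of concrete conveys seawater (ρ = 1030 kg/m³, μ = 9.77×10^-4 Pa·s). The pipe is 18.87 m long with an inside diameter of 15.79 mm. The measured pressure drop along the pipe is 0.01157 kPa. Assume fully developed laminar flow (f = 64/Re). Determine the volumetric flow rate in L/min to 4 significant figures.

Q ≈ 0.05745 L/min

For laminar flow, f = 64/Re with Re = ρVD/μ, so Darcy-Weisbach reduces to ΔP = 32μLV/D². Solving for V: V = ΔP·D²/(32μL) = 11.57·(0.01579)²/(32·0.000977·18.87) = 0.00489 m/s.
Check: Re = ρVD/μ = 1030·0.00489·0.01579/0.000977 = 81.4 < 2300, so the laminar assumption holds.
Q = V·A = 0.00489·(π/4·0.01579²) = 9.575e-07 m³/s = 0.05745 L/min.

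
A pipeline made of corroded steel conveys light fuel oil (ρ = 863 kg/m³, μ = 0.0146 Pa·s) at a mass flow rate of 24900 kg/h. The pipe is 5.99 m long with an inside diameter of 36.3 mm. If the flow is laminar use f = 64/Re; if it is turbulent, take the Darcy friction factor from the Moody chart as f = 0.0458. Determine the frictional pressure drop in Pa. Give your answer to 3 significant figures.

ṁ = 24900 kg/h = 24900/3600 = 6.917 kg/s.
A = πD²/4 = π(0.0363)²/4 = 0.001035 m²; mean velocity V = ṁ/(ρA) = 6.917/(863 · 0.001035) = 7.744 m/s.
Reynolds number Re = ρVD/μ = 863 · 7.744 · 0.0363 / 0.0146 = 1.662e+04.
Re > 4000 → turbulent; use the Moody-chart value f = 0.0458.
Darcy-Weisbach: ΔP = f(L/D)(ρV²/2) = 0.0458·(5.99/0.0363)·(863·7.744²/2) = 0.0458·165·2.588e+04 = 1.956e+05 Pa.

ΔP ≈ 196000 Pa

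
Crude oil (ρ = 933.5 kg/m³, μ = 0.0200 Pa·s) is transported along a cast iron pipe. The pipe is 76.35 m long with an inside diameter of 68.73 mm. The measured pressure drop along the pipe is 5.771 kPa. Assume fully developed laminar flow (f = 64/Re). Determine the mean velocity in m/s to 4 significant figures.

For laminar flow, f = 64/Re with Re = ρVD/μ, so Darcy-Weisbach reduces to ΔP = 32μLV/D². Solving for V: V = ΔP·D²/(32μL) = 5771·(0.06873)²/(32·0.02·76.35) = 0.5579 m/s.
Check: Re = ρVD/μ = 933.5·0.5579·0.06873/0.02 = 1790 < 2300, so the laminar assumption holds.

V ≈ 0.5579 m/s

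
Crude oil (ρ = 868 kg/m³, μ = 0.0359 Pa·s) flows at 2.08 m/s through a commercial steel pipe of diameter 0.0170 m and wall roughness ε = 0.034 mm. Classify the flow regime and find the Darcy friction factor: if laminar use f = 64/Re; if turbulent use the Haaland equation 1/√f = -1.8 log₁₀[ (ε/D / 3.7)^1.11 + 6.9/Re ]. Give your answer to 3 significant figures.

f ≈ 0.0749

Re = ρVD/μ = 868·2.08·0.017/0.0359 = 854.9.
Re < 2300 → laminar, so f = 64/Re = 0.07486 (roughness is irrelevant in laminar flow).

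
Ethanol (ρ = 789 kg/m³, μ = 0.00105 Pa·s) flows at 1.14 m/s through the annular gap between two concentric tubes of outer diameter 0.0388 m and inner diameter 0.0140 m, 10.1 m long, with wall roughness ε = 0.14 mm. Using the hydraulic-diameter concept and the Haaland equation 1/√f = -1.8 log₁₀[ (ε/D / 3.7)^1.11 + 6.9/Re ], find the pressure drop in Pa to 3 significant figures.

ΔP ≈ 7310 Pa

Hydraulic diameter D_h = 4A/P = D_o - D_i = 0.0388 - 0.014 = 0.0248 m.
Re = ρVD_h/μ = 789·1.14·0.0248/0.00105 = 2.124e+04.
ε/D_h = 0.00014/0.0248 = 0.00565; Haaland gives 1/√f = -1.8 log₁₀[0.000748+0.000325] = 5.345, so f = 0.035.
ΔP = f(L/D_h)(ρV²/2) = 0.035·10.1/0.0248·512.7 = 7308 Pa.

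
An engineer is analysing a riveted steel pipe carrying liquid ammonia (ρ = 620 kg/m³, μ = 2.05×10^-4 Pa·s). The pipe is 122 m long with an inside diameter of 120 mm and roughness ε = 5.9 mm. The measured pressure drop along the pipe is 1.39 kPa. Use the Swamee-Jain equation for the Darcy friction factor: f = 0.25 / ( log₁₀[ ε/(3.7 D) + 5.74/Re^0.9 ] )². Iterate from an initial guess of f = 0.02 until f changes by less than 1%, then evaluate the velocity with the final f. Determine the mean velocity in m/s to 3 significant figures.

V ≈ 0.248 m/s

Rearranging Darcy-Weisbach: V = √(2·ΔP·D/(f·L·ρ)). With ε/D = 0.0059/0.12 = 0.0492, iterate starting from f = 0.02:
  f = 0.02 → V = √(2·1390·0.12/(0.02·122·620)) = 0.4696 m/s; Re = ρVD/μ = 1.704e+05; f → 0.07127
  f = 0.07127 → V = 0.2488 m/s; Re = 9.028e+04; f → 0.07149
Converged (Δf/f < 1%). With the final f = 0.07149: V = √(2·1390·0.12/(0.07149·122·620)) = 0.2484 m/s.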